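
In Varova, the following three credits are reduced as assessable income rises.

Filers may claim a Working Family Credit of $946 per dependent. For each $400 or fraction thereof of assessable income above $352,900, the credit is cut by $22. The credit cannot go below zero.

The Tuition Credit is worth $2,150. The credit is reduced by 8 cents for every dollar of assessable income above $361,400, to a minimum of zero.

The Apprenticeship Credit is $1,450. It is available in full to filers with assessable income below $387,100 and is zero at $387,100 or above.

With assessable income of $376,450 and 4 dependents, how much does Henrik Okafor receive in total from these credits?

$4,882

Working Family Credit: base = 4 × $946 = $3,784. income exceeds $352,900 by $23,550, which is 59 full-or-partial $400 increments; reduction = 59 × $22 = $1,298, leaving $2,486.
Tuition Credit: 8% of the $15,050 excess over $361,400 is $1,204; credit = $2,150 − $1,204 = $946.
Apprenticeship Credit: $376,450 is below the $387,100 cutoff, so the full $1,450 applies.
Total: $2,486 + $946 + $1,450 = $4,882.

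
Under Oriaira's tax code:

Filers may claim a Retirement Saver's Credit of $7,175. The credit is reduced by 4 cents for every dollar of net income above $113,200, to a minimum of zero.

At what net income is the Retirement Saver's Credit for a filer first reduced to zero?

$292,575

The credit falls by 4% of each dollar above $113,200, so it reaches zero when the excess is $7,175 / 4% = $179,375: income = $113,200 + $179,375 = $292,575.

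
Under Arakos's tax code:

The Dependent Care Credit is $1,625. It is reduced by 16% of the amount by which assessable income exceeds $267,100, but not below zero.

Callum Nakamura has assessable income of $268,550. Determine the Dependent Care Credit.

$1,393

Dependent Care Credit: 16% of the $1,450 excess over $267,100 is $232; credit = $1,625 − $232 = $1,393.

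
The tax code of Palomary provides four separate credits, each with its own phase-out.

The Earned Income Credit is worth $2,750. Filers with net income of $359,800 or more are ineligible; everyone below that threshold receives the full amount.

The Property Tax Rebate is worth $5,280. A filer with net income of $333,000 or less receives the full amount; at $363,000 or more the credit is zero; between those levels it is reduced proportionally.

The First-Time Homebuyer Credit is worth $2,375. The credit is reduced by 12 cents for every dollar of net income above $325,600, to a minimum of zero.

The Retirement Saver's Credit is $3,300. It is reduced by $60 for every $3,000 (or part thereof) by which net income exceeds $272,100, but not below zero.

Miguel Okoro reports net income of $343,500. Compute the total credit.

$8,269

Earned Income Credit: $343,500 is below the $359,800 cutoff, so the full $2,750 applies.
Property Tax Rebate: $343,500 is $10,500 into a $30,000 phase-out range, leaving 19,500/30,000 of the credit: $5,280 × 19,500/30,000 = $3,432.
First-Time Homebuyer Credit: 12% of the $17,900 excess over $325,600 is $2,148; credit = $2,375 − $2,148 = $227.
Retirement Saver's Credit: income exceeds $272,100 by $71,400, which is 24 full-or-partial $3,000 increments; reduction = 24 × $60 = $1,440, leaving $1,860.
Total: $2,750 + $3,432 + $227 + $1,860 = $8,269.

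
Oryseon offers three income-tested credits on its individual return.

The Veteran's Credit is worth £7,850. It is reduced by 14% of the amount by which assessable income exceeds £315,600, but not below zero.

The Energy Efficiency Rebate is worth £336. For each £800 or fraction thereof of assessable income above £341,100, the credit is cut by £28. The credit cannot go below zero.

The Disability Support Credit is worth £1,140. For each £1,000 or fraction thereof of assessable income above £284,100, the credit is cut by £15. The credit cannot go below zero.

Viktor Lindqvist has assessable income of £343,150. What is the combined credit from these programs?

£4,485

Veteran's Credit: 14% of the £27,550 excess over £315,600 is £3,857; credit = £7,850 − £3,857 = £3,993.
Energy Efficiency Rebate: income exceeds £341,100 by £2,050, which is 3 full-or-partial £800 increments; reduction = 3 × £28 = £84, leaving £252.
Disability Support Credit: income exceeds £284,100 by £59,050, which is 60 full-or-partial £1,000 increments; reduction = 60 × £15 = £900, leaving £240.
Total: £3,993 + £252 + £240 = £4,485.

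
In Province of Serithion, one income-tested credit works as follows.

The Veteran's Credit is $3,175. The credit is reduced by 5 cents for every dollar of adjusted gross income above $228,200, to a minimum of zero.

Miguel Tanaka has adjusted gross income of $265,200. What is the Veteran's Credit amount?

Veteran's Credit: 5% of the $37,000 excess over $228,200 is $1,850; credit = $3,175 − $1,850 = $1,325.

$1,325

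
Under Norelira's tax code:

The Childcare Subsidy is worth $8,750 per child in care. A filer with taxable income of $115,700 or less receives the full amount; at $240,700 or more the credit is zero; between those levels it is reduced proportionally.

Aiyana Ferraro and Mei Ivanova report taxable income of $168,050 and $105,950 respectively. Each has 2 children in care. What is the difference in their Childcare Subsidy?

$7,329

Aiyana ($168,050): Childcare Subsidy: base = 2 × $8,750 = $17,500. $168,050 is $52,350 into a $125,000 phase-out range, leaving 72,650/125,000 of the credit: $17,500 × 72,650/125,000 = $10,171.
Mei ($105,950): Childcare Subsidy: base = 2 × $8,750 = $17,500. $105,950 is at or below the $115,700 threshold, so the full $17,500 applies.
Difference: |$10,171 − $17,500| = $7,329.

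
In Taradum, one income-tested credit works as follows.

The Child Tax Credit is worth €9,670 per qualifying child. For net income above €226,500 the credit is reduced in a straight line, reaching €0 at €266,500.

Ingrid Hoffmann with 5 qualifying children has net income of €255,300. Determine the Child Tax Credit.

€13,538

Child Tax Credit: base = 5 × €9,670 = €48,350. €255,300 is €28,800 into a €40,000 phase-out range, leaving 11,200/40,000 of the credit: €48,350 × 11,200/40,000 = €13,538.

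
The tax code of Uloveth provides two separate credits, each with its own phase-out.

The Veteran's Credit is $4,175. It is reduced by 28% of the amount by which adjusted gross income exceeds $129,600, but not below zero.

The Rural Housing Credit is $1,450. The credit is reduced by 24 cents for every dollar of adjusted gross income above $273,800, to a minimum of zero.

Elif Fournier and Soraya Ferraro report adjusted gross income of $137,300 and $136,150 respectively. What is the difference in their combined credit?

Elif ($137,300): Veteran's Credit: 28% of the $7,700 excess over $129,600 is $2,156; credit = $4,175 − $2,156 = $2,019. Rural Housing Credit: $137,300 is at or below the $273,800 threshold, so the full $1,450 applies. total $2,019 + $1,450 = $3,469
Soraya ($136,150): Veteran's Credit: 28% of the $6,550 excess over $129,600 is $1,834; credit = $4,175 − $1,834 = $2,341. Rural Housing Credit: $136,150 is at or below the $273,800 threshold, so the full $1,450 applies. total $2,341 + $1,450 = $3,791
Difference: |$3,469 − $3,791| = $322.

$322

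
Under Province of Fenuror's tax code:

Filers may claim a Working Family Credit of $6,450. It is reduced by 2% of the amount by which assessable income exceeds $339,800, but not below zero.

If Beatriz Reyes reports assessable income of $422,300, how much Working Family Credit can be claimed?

$4,800

Working Family Credit: 2% of the $82,500 excess over $339,800 is $1,650; credit = $6,450 − $1,650 = $4,800.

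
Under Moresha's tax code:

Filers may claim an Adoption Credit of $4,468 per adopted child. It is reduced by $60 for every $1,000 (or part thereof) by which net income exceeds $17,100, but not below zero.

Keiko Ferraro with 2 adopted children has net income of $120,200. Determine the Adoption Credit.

Adoption Credit: base = 2 × $4,468 = $8,936. income exceeds $17,100 by $103,100, which is 104 full-or-partial $1,000 increments; reduction = 104 × $60 = $6,240, leaving $2,696.

$2,696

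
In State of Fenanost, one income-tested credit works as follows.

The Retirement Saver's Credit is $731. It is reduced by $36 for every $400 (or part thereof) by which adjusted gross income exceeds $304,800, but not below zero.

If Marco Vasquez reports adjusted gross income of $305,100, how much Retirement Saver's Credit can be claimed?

$695

Retirement Saver's Credit: income exceeds $304,800 by $300, which is 1 full-or-partial $400 increment; reduction = 1 × $36 = $36, leaving $695.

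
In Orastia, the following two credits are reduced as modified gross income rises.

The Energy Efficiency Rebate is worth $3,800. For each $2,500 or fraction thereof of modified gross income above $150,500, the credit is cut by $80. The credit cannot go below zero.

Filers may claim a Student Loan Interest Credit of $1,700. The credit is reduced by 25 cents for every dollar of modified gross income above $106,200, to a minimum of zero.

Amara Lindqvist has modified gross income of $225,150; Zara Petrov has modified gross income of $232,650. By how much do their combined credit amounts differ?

$240

Amara ($225,150): Energy Efficiency Rebate: income exceeds $150,500 by $74,650, which is 30 full-or-partial $2,500 increments; reduction = 30 × $80 = $2,400, leaving $1,400. Student Loan Interest Credit: 25% of the $118,950 excess over $106,200 is $29,737.50 ≥ base, so the credit is $0. total $1,400 + $0 = $1,400
Zara ($232,650): Energy Efficiency Rebate: income exceeds $150,500 by $82,150, which is 33 full-or-partial $2,500 increments; reduction = 33 × $80 = $2,640, leaving $1,160. Student Loan Interest Credit: 25% of the $126,450 excess over $106,200 is $31,612.50 ≥ base, so the credit is $0. total $1,160 + $0 = $1,160
Difference: |$1,400 − $1,160| = $240.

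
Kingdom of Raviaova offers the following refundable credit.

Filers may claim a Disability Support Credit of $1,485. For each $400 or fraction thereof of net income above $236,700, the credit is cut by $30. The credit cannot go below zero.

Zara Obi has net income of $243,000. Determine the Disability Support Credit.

Disability Support Credit: income exceeds $236,700 by $6,300, which is 16 full-or-partial $400 increments; reduction = 16 × $30 = $480, leaving $1,005.

$1,005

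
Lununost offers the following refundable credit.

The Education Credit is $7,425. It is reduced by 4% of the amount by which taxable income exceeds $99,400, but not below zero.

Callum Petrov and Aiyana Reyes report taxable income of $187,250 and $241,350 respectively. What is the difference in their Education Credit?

Callum ($187,250): Education Credit: 4% of the $87,850 excess over $99,400 is $3,514; credit = $7,425 − $3,514 = $3,911.
Aiyana ($241,350): Education Credit: 4% of the $141,950 excess over $99,400 is $5,678; credit = $7,425 − $5,678 = $1,747.
Difference: |$3,911 − $1,747| = $2,164.

$2,164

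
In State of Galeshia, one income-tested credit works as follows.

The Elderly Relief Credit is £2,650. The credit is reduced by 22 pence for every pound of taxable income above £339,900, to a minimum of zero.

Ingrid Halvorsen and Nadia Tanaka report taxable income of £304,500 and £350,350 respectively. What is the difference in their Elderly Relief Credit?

£2,299

Ingrid (£304,500): Elderly Relief Credit: £304,500 is at or below the £339,900 threshold, so the full £2,650 applies.
Nadia (£350,350): Elderly Relief Credit: 22% of the £10,450 excess over £339,900 is £2,299; credit = £2,650 − £2,299 = £351.
Difference: |£2,650 − £351| = £2,299.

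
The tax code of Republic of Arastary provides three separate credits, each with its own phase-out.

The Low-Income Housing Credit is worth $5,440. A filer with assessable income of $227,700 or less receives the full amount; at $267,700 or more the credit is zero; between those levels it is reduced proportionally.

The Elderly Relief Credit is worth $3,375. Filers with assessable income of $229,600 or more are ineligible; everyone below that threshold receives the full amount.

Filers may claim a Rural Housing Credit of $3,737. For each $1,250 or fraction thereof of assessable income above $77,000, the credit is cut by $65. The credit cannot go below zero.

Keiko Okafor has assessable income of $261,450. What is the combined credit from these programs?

$850

Low-Income Housing Credit: $261,450 is $33,750 into a $40,000 phase-out range, leaving 6,250/40,000 of the credit: $5,440 × 6,250/40,000 = $850.
Elderly Relief Credit: $261,450 meets or exceeds the $229,600 cutoff, so the credit is $0.
Rural Housing Credit: income exceeds $77,000 by $184,450 → 148 increments × $65 = $9,620 ≥ base, so the credit is $0.
Total: $850 + $0 + $0 = $850.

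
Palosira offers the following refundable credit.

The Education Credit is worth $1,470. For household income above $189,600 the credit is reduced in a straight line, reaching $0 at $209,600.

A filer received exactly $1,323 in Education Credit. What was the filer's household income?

$191,600

$1,323 is 1,323/1,470 of the full $1,470, so 147/1,470 of the $20,000 range has been used: income = $189,600 + $20,000 × 147/1,470 = $191,600.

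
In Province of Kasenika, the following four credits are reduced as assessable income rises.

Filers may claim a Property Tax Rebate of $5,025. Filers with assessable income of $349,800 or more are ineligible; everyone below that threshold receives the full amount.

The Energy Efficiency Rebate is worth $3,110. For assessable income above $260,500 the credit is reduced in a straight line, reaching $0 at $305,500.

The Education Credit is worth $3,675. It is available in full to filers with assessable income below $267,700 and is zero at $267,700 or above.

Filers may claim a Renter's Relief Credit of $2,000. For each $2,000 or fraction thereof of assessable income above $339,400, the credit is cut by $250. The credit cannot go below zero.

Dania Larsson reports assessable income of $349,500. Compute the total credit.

$5,525

Property Tax Rebate: $349,500 is below the $349,800 cutoff, so the full $5,025 applies.
Energy Efficiency Rebate: $349,500 is at or above $305,500, so the credit is $0.
Education Credit: $349,500 meets or exceeds the $267,700 cutoff, so the credit is $0.
Renter's Relief Credit: income exceeds $339,400 by $10,100, which is 6 full-or-partial $2,000 increments; reduction = 6 × $250 = $1,500, leaving $500.
Total: $5,025 + $0 + $0 + $500 = $5,525.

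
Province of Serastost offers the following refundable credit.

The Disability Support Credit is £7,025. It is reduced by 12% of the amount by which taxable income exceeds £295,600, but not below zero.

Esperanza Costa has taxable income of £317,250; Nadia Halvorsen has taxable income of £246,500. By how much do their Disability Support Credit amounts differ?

£2,598

Esperanza (£317,250): Disability Support Credit: 12% of the £21,650 excess over £295,600 is £2,598; credit = £7,025 − £2,598 = £4,427.
Nadia (£246,500): Disability Support Credit: £246,500 is at or below the £295,600 threshold, so the full £7,025 applies.
Difference: |£4,427 − £7,025| = £2,598.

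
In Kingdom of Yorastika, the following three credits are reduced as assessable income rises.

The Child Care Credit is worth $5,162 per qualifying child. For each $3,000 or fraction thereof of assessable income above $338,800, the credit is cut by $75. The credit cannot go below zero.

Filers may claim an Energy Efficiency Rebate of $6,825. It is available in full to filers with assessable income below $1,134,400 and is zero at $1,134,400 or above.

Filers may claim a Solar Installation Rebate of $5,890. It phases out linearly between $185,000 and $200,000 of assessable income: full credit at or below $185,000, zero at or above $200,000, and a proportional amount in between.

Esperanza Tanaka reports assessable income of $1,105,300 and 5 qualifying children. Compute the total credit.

Child Care Credit: base = 5 × $5,162 = $25,810. income exceeds $338,800 by $766,500, which is 256 full-or-partial $3,000 increments; reduction = 256 × $75 = $19,200, leaving $6,610.
Energy Efficiency Rebate: $1,105,300 is below the $1,134,400 cutoff, so the full $6,825 applies.
Solar Installation Rebate: $1,105,300 is at or above $200,000, so the credit is $0.
Total: $6,610 + $6,825 + $0 = $13,435.

$13,435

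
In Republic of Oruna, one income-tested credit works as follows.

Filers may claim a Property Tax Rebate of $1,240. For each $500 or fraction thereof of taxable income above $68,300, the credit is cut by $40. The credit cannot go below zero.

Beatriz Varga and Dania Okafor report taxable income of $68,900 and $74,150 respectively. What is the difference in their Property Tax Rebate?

Beatriz ($68,900): Property Tax Rebate: income exceeds $68,300 by $600, which is 2 full-or-partial $500 increments; reduction = 2 × $40 = $80, leaving $1,160.
Dania ($74,150): Property Tax Rebate: income exceeds $68,300 by $5,850, which is 12 full-or-partial $500 increments; reduction = 12 × $40 = $480, leaving $760.
Difference: |$1,160 − $760| = $400.

$400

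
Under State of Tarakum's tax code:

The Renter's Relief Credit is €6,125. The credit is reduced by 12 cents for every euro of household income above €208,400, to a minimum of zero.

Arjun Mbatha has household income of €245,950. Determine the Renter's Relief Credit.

€1,619

Renter's Relief Credit: 12% of the €37,550 excess over €208,400 is €4,506; credit = €6,125 − €4,506 = €1,619.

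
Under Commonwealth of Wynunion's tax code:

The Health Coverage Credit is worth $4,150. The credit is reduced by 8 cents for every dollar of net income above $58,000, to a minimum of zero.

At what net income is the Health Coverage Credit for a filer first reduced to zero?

$109,875

The credit falls by 8% of each dollar above $58,000, so it reaches zero when the excess is $4,150 / 8% = $51,875: income = $58,000 + $51,875 = $109,875.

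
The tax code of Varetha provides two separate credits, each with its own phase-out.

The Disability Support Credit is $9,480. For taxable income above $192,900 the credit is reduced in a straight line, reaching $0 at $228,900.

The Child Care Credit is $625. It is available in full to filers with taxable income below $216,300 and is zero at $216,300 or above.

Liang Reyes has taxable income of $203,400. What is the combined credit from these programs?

Disability Support Credit: $203,400 is $10,500 into a $36,000 phase-out range, leaving 25,500/36,000 of the credit: $9,480 × 25,500/36,000 = $6,715.
Child Care Credit: $203,400 is below the $216,300 cutoff, so the full $625 applies.
Total: $6,715 + $625 = $7,340.

$7,340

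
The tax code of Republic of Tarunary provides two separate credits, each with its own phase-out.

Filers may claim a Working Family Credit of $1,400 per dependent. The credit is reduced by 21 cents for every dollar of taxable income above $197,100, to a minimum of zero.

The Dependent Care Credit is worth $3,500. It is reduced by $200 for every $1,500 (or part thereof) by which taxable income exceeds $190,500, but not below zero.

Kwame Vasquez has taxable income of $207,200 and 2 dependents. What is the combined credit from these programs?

Working Family Credit: base = 2 × $1,400 = $2,800. 21% of the $10,100 excess over $197,100 is $2,121; credit = $2,800 − $2,121 = $679.
Dependent Care Credit: income exceeds $190,500 by $16,700, which is 12 full-or-partial $1,500 increments; reduction = 12 × $200 = $2,400, leaving $1,100.
Total: $679 + $1,100 = $1,779.

$1,779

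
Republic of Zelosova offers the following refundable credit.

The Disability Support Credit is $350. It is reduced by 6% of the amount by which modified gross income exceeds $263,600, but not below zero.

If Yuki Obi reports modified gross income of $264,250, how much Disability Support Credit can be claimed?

$311

Disability Support Credit: 6% of the $650 excess over $263,600 is $39; credit = $350 − $39 = $311.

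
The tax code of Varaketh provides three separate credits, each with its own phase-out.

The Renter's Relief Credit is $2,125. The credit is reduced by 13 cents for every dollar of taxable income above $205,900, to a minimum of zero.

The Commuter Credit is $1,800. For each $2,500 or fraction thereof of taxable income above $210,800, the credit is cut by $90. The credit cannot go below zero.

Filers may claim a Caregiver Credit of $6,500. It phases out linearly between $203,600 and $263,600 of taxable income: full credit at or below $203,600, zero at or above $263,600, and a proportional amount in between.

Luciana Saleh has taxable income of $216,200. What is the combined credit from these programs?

$7,451

Renter's Relief Credit: 13% of the $10,300 excess over $205,900 is $1,339; credit = $2,125 − $1,339 = $786.
Commuter Credit: income exceeds $210,800 by $5,400, which is 3 full-or-partial $2,500 increments; reduction = 3 × $90 = $270, leaving $1,530.
Caregiver Credit: $216,200 is $12,600 into a $60,000 phase-out range, leaving 47,400/60,000 of the credit: $6,500 × 47,400/60,000 = $5,135.
Total: $786 + $1,530 + $5,135 = $7,451.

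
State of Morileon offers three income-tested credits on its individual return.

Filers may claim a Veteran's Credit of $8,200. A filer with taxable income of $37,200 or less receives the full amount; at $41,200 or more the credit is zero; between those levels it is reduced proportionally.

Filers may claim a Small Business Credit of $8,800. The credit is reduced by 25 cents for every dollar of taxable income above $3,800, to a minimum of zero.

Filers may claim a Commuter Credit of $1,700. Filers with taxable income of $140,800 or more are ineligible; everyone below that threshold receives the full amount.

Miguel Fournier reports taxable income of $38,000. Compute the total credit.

$8,510

Veteran's Credit: $38,000 is $800 into a $4,000 phase-out range, leaving 3,200/4,000 of the credit: $8,200 × 3,200/4,000 = $6,560.
Small Business Credit: 25% of the $34,200 excess over $3,800 is $8,550; credit = $8,800 − $8,550 = $250.
Commuter Credit: $38,000 is below the $140,800 cutoff, so the full $1,700 applies.
Total: $6,560 + $250 + $1,700 = $8,510.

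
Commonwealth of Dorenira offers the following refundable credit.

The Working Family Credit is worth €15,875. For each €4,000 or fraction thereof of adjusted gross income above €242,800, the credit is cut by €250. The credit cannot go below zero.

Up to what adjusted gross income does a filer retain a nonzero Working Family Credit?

€494,800

After 63 increments the reduction is 63 × €250 = €15,750, leaving €125; one more increment wipes it out. Increment 63 ends at excess 63 × €4,000 = €252,000, so the highest qualifying income is €242,800 + €252,000 = €494,800.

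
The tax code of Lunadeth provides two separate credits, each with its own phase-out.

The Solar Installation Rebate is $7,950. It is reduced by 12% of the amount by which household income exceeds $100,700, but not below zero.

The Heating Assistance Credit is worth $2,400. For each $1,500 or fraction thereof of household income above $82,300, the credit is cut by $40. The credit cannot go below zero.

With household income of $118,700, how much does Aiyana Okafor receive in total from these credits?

$7,190

Solar Installation Rebate: 12% of the $18,000 excess over $100,700 is $2,160; credit = $7,950 − $2,160 = $5,790.
Heating Assistance Credit: income exceeds $82,300 by $36,400, which is 25 full-or-partial $1,500 increments; reduction = 25 × $40 = $1,000, leaving $1,400.
Total: $5,790 + $1,400 = $7,190.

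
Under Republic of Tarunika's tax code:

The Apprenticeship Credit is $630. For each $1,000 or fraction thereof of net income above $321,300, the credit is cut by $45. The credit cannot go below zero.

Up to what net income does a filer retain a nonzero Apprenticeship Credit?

After 13 increments the reduction is 13 × $45 = $585, leaving $45; one more increment wipes it out. Increment 13 ends at excess 13 × $1,000 = $13,000, so the highest qualifying income is $321,300 + $13,000 = $334,300.

$334,300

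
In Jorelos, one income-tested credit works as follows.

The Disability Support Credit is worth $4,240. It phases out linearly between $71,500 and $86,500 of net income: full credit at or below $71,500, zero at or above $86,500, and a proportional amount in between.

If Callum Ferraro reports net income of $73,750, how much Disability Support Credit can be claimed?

Disability Support Credit: $73,750 is $2,250 into a $15,000 phase-out range, leaving 12,750/15,000 of the credit: $4,240 × 12,750/15,000 = $3,604.

$3,604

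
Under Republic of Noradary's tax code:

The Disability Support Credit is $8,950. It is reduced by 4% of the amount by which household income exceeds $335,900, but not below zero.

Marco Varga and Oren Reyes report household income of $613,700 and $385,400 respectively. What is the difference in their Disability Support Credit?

$6,970

Marco ($613,700): Disability Support Credit: 4% of the $277,800 excess over $335,900 is $11,112 ≥ base, so the credit is $0.
Oren ($385,400): Disability Support Credit: 4% of the $49,500 excess over $335,900 is $1,980; credit = $8,950 − $1,980 = $6,970.
Difference: |$0 − $6,970| = $6,970.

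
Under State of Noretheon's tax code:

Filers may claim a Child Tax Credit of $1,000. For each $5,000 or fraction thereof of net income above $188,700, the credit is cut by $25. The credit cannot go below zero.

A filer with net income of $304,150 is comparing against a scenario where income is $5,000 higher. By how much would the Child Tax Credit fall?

$25

At $304,150 — income exceeds $188,700 by $115,450, which is 24 full-or-partial $5,000 increments; reduction = 24 × $25 = $600, leaving $400.
At $309,150 — income exceeds $188,700 by $120,450, which is 25 full-or-partial $5,000 increments; reduction = 25 × $25 = $625, leaving $375.
Lost: $400 − $375 = $25.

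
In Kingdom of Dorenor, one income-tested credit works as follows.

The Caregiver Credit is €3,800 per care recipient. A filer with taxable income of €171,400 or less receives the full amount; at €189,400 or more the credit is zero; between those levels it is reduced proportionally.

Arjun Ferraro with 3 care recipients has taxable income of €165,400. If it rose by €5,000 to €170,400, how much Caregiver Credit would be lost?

€0

At €165,400 — base = 3 × €3,800 = €11,400. €165,400 is at or below the €171,400 threshold, so the full €11,400 applies.
At €170,400 — base = 3 × €3,800 = €11,400. €170,400 is at or below the €171,400 threshold, so the full €11,400 applies.
Lost: €11,400 − €11,400 = €0.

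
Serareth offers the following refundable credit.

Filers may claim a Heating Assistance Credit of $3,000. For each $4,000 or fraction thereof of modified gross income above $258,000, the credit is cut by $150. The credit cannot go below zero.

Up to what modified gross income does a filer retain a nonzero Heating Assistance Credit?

After 19 increments the reduction is 19 × $150 = $2,850, leaving $150; one more increment wipes it out. Increment 19 ends at excess 19 × $4,000 = $76,000, so the highest qualifying income is $258,000 + $76,000 = $334,000.

$334,000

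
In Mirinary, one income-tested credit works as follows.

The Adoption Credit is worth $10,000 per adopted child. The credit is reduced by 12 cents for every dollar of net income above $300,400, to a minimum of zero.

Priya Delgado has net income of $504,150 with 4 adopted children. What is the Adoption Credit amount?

Adoption Credit: base = 4 × $10,000 = $40,000. 12% of the $203,750 excess over $300,400 is $24,450; credit = $40,000 − $24,450 = $15,550.

$15,550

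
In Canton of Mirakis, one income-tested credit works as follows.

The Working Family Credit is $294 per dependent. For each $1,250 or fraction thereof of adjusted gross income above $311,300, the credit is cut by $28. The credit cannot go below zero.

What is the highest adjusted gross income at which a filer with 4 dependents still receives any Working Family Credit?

$362,550

Full credit = 4 × $294 = $1,176.
After 41 increments the reduction is 41 × $28 = $1,148, leaving $28; one more increment wipes it out. Increment 41 ends at excess 41 × $1,250 = $51,250, so the highest qualifying income is $311,300 + $51,250 = $362,550.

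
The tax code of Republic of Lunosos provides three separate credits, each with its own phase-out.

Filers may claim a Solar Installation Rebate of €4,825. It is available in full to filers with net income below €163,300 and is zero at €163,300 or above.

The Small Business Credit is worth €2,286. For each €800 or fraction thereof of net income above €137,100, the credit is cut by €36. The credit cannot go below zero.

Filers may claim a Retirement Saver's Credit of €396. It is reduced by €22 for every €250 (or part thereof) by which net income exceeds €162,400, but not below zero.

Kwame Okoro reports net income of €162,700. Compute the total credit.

Solar Installation Rebate: €162,700 is below the €163,300 cutoff, so the full €4,825 applies.
Small Business Credit: income exceeds €137,100 by €25,600, which is 32 full-or-partial €800 increments; reduction = 32 × €36 = €1,152, leaving €1,134.
Retirement Saver's Credit: income exceeds €162,400 by €300, which is 2 full-or-partial €250 increments; reduction = 2 × €22 = €44, leaving €352.
Total: €4,825 + €1,134 + €352 = €6,311.

€6,311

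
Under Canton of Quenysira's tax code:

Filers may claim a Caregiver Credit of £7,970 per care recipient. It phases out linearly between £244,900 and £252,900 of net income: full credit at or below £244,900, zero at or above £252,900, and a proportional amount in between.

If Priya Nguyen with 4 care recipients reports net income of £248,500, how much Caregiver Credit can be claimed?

£17,534

Caregiver Credit: base = 4 × £7,970 = £31,880. £248,500 is £3,600 into a £8,000 phase-out range, leaving 4,400/8,000 of the credit: £31,880 × 4,400/8,000 = £17,534.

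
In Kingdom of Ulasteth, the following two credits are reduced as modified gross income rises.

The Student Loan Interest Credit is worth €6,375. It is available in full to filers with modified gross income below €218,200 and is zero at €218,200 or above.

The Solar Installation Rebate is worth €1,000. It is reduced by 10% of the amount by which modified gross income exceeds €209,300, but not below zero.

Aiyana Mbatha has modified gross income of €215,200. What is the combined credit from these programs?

Student Loan Interest Credit: €215,200 is below the €218,200 cutoff, so the full €6,375 applies.
Solar Installation Rebate: 10% of the €5,900 excess over €209,300 is €590; credit = €1,000 − €590 = €410.
Total: €6,375 + €410 = €6,785.

€6,785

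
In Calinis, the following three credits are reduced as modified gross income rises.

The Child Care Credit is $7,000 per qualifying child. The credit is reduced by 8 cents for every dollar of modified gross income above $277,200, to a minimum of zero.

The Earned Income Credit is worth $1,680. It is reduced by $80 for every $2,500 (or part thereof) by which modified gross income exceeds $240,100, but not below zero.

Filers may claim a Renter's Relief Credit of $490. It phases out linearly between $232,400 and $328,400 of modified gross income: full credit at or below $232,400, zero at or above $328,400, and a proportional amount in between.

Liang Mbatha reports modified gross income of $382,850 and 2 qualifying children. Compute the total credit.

Child Care Credit: base = 2 × $7,000 = $14,000. 8% of the $105,650 excess over $277,200 is $8,452; credit = $14,000 − $8,452 = $5,548.
Earned Income Credit: income exceeds $240,100 by $142,750 → 58 increments × $80 = $4,640 ≥ base, so the credit is $0.
Renter's Relief Credit: $382,850 is at or above $328,400, so the credit is $0.
Total: $5,548 + $0 + $0 = $5,548.

$5,548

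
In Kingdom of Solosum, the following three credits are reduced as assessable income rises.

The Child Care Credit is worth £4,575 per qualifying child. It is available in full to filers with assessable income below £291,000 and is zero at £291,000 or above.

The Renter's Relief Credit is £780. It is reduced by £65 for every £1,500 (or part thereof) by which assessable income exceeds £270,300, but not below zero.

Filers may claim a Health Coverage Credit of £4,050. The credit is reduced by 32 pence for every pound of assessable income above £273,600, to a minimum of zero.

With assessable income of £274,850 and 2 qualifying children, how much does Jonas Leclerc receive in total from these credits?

£13,320

Child Care Credit: base = 2 × £4,575 = £9,150. £274,850 is below the £291,000 cutoff, so the full £9,150 applies.
Renter's Relief Credit: income exceeds £270,300 by £4,550, which is 4 full-or-partial £1,500 increments; reduction = 4 × £65 = £260, leaving £520.
Health Coverage Credit: 32% of the £1,250 excess over £273,600 is £400; credit = £4,050 − £400 = £3,650.
Total: £9,150 + £520 + £3,650 = £13,320.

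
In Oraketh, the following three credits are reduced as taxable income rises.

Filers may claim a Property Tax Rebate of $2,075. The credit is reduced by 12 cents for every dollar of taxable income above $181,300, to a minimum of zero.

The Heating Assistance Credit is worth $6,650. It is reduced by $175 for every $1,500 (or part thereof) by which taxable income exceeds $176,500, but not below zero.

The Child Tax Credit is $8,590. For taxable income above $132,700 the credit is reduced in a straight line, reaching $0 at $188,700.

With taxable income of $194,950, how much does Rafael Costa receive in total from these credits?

Property Tax Rebate: 12% of the $13,650 excess over $181,300 is $1,638; credit = $2,075 − $1,638 = $437.
Heating Assistance Credit: income exceeds $176,500 by $18,450, which is 13 full-or-partial $1,500 increments; reduction = 13 × $175 = $2,275, leaving $4,375.
Child Tax Credit: $194,950 is at or above $188,700, so the credit is $0.
Total: $437 + $4,375 + $0 = $4,812.

$4,812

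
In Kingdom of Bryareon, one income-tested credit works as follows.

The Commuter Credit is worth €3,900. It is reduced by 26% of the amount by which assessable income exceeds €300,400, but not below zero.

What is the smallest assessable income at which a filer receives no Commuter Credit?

€315,400

The credit falls by 26% of each euro above €300,400, so it reaches zero when the excess is €3,900 / 26% = €15,000: income = €300,400 + €15,000 = €315,400.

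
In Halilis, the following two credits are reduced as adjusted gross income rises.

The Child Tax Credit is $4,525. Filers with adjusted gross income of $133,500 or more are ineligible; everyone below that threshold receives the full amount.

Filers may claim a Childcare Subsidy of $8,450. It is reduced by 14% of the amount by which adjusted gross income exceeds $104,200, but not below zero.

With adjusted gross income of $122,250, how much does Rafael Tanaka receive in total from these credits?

$10,448

Child Tax Credit: $122,250 is below the $133,500 cutoff, so the full $4,525 applies.
Childcare Subsidy: 14% of the $18,050 excess over $104,200 is $2,527; credit = $8,450 − $2,527 = $5,923.
Total: $4,525 + $5,923 = $10,448.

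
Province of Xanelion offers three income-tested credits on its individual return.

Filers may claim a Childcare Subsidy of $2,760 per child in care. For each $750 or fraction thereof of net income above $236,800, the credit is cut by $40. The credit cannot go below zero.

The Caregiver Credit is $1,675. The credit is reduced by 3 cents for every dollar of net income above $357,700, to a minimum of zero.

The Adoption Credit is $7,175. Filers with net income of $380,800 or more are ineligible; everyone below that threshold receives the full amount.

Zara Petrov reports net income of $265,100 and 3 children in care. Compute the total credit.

Childcare Subsidy: base = 3 × $2,760 = $8,280. income exceeds $236,800 by $28,300, which is 38 full-or-partial $750 increments; reduction = 38 × $40 = $1,520, leaving $6,760.
Caregiver Credit: $265,100 is at or below the $357,700 threshold, so the full $1,675 applies.
Adoption Credit: $265,100 is below the $380,800 cutoff, so the full $7,175 applies.
Total: $6,760 + $1,675 + $7,175 = $15,610.

$15,610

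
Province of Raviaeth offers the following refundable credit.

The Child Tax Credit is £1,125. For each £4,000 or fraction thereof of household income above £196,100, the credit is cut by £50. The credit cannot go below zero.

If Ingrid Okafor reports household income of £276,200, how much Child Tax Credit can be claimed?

£75

Child Tax Credit: income exceeds £196,100 by £80,100, which is 21 full-or-partial £4,000 increments; reduction = 21 × £50 = £1,050, leaving £75.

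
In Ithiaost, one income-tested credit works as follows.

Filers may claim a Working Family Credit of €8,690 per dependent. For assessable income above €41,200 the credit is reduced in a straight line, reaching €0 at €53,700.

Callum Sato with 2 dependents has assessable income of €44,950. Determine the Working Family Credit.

Working Family Credit: base = 2 × €8,690 = €17,380. €44,950 is €3,750 into a €12,500 phase-out range, leaving 8,750/12,500 of the credit: €17,380 × 8,750/12,500 = €12,166.

€12,166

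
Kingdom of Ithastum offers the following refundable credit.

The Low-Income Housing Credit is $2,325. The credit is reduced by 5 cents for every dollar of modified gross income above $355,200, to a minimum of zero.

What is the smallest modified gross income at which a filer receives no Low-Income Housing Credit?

$401,700

The credit falls by 5% of each dollar above $355,200, so it reaches zero when the excess is $2,325 / 5% = $46,500: income = $355,200 + $46,500 = $401,700.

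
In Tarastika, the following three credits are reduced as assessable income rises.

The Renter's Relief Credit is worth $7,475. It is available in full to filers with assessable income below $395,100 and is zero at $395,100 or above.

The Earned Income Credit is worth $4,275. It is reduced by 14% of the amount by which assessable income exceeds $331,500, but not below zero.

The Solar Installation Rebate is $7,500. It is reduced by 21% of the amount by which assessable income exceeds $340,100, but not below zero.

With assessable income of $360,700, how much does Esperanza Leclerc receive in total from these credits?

Renter's Relief Credit: $360,700 is below the $395,100 cutoff, so the full $7,475 applies.
Earned Income Credit: 14% of the $29,200 excess over $331,500 is $4,088; credit = $4,275 − $4,088 = $187.
Solar Installation Rebate: 21% of the $20,600 excess over $340,100 is $4,326; credit = $7,500 − $4,326 = $3,174.
Total: $7,475 + $187 + $3,174 = $10,836.

$10,836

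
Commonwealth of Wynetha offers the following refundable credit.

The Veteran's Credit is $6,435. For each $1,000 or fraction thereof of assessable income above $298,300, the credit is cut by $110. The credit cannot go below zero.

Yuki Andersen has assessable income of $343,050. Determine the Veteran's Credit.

Veteran's Credit: income exceeds $298,300 by $44,750, which is 45 full-or-partial $1,000 increments; reduction = 45 × $110 = $4,950, leaving $1,485.

$1,485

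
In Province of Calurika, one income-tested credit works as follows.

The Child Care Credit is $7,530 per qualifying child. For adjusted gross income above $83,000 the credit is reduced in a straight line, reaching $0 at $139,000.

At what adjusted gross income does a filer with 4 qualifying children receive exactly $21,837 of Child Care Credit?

$98,400

Full credit = 4 × $7,530 = $30,120.
$21,837 is 21,837/30,120 of the full $30,120, so 8,283/30,120 of the $56,000 range has been used: income = $83,000 + $56,000 × 8,283/30,120 = $98,400.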